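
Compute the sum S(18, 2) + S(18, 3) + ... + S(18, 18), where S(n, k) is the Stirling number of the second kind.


By definition, S(n, k) counts partitions of an n-set into exactly k nonempty blocks.
Computing row n = 18 for k = 2..18:
S(18, k): 131071, 64439010, 2798806985, 28958095545, 110687251039, 197462483400, 189036065010, 106175395755, 37112163803, 8391004908, 1256328866, 125854638, 8408778, 367200, 9996, 153, 1
Sum = 682076806158.

682076806158


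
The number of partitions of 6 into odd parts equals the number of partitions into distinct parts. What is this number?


Computing partitions of 6 into odd parts (1, 3, 5, ...):
Using the generating function prod_{k>=0} 1/(1-x^(2k+1)),
the count is 4

4


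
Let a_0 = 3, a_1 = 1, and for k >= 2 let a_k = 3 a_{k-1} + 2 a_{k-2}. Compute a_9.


Iterating the recurrence forward:
a_0 = 3
a_1 = 1
a_2 = 3*1 + 2*3 = 9
a_3 = 3*9 + 2*1 = 29
a_4 = 3*29 + 2*9 = 105
a_5 = 3*105 + 2*29 = 373
a_6 = 3*373 + 2*105 = 1329
a_7 = 3*1329 + 2*373 = 4733
a_8 = 3*4733 + 2*1329 = 16857
a_9 = 3*16857 + 2*4733 = 60037
So a_9 = 60037.

60037


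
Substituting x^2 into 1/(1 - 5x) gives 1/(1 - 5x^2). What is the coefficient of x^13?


Since 1/(1 - 5x^2) only has even powers of x,
the coefficient of x^13 (odd) is 0.

0


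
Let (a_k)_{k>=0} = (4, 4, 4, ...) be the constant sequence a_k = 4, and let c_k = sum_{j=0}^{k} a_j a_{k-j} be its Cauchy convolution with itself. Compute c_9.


Since a_j = 4 for all j >= 0, the convolution sum becomes
c_k = sum_{j=0}^{k} 4 * 4 = 16 * (k + 1).
Equivalently, the generating function of (a_k) is 4/(1 - x) and its square is 16/(1 - x)^2 = sum_{k>=0} 16(k + 1) x^k.
For k = 9: 16 * 10 = 160.

160


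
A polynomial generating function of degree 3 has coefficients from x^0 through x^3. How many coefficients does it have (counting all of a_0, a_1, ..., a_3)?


A polynomial of degree 3 takes the form a_0 + a_1 x + ... + a_3 x^3.
The number of coefficients is 3 + 1 = 4.

4


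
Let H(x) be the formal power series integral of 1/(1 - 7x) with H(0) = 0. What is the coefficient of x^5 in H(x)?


1/(1 - 7x) = sum_{k>=0} 7^k x^k. Integrating termwise with H(0) = 0:
H(x) = sum_{k>=0} 7^k x^(k+1) / (k+1) = sum_{m>=1} 7^(m-1) x^m / m.
For m = 5: 7^4/5 = 2401/5 = 2401/5.

2401/5


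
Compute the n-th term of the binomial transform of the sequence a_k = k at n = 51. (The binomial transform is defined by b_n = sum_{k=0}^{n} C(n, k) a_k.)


With a_k = k, b_n = sum_{k=0}^{n} C(n, k) k. Using k * C(n, k) = n * C(n-1, k-1) gives b_n = n * sum_{k>=1} C(n-1, k-1) = n * 2^(n-1).
For n = 51: 51 * 2^50 = 51 * 1125899906842624 = 57420895248973824.

57420895248973824


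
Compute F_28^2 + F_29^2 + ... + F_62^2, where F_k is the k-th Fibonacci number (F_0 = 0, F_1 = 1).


There is a standard identity sum_{k=0}^{N} F_k^2 = F_N * F_{N+1} (proved inductively from the telescoping relation F_k^2 = F_k F_{k+1} - F_{k-1} F_k). Then
sum_{k=28}^{62} F_k^2 = F_62 F_63 - F_27 F_28.
Computing: F_62 = 4052739537881, F_63 = 6557470319842, F_27 = 196418, F_28 = 317811.
Sum = 4052739537881 * 6557470319842 - 196418 * 317811 = 26575719233704777921133804.

26575719233704777921133804


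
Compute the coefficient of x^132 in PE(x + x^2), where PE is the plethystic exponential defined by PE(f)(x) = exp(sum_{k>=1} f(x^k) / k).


With f(x) = x + x^2, the exponent is sum_{k>=1} (x^k + x^(2k)) / k = -ln(1 - x) - ln(1 - x^2). Exponentiating:
PE(x + x^2) = 1 / ((1 - x)(1 - x^2)).
This is the generating function for partitions of n into parts of size 1 or 2. The number of 2's can be any j in 0..66, and the rest are 1's, so
[x^132] = floor(132/2) + 1 = 67.

67


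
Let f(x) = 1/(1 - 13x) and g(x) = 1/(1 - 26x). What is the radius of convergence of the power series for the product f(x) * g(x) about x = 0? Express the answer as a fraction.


The radius of 1/(1 - 13x) is 1/13 (nearest singularity at x = 1/13), and the radius of 1/(1 - 26x) is 1/26.
The product f(x)*g(x) = 1/((1 - 13x)(1 - 26x)) has singularities at both 1/13 and 1/26, so its radius of convergence is the distance to the nearest one:
min(1/13, 1/26) = 1/26.

1/26


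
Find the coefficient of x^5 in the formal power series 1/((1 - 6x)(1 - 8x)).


By partial fractions or Cauchy convolution:
The coefficient equals sum_{k=0}^{5} 6^k * 8^(5-k).
= 107744

107744


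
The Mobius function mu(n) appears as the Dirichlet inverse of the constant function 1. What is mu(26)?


26 = 2 * 13 (all distinct primes).
mu(26) = (-1)^2 = 1

1


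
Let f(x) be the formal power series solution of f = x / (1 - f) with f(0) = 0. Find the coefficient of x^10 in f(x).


Apply Lagrange inversion: f = x * phi(f) with phi(t) = 1/(1 - t), so
[x^n] f = (1/n) [t^(n-1)] phi(t)^n = (1/n) [t^(n-1)] (1 - t)^(-n) = (1/n) C(2n - 2, n - 1) = C_{n-1}.
For n = 10: C_9 = C(18, 9) / 10 = 48620/10 = 4862 = 4862.

4862


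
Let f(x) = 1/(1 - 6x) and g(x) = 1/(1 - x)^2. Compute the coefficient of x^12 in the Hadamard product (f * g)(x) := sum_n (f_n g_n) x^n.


f has coefficients f_k = 6^k. For g = 1/(1 - x)^2 the coefficient is g_k = C(k + 1, 1) = k + 1. The Hadamard coefficient is (f * g)_k = 6^k * (k + 1).
For k = 12: 6^12 * 13 = 2176782336 * 13 = 28298170368.

28298170368


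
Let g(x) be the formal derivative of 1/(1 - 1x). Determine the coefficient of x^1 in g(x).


Differentiate termwise: d/dx sum_{k>=0} 1^k x^k = sum_{k>=1} k 1^k x^(k-1) = sum_{j>=0} (j+1) 1^(j+1) x^j.
Equivalently, d/dx [1/(1 - 1x)] = 1/(1 - 1x)^2.
For j = 1: 2 * 1^2 = 2 * 1 = 2.

2


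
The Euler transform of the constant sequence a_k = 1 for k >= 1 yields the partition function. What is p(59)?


The Euler transform converts the sequence a_k = 1 into the number of integer partitions.
Using the recurrence or dynamic programming:
p(59) = 831820

831820


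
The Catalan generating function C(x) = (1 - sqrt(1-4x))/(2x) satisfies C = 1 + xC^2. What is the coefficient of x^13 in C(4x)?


Substituting x -> 4x scales the n-th coefficient by 4^n, so [x^13] C(4x) = 4^13 * C_13.
C_13 = C(2*13, 13)/(14) = 10400600/14 = 742900.
So 4^13 * 742900 = 67108864 * 742900 = 49855175065600.

49855175065600


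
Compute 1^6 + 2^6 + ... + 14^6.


This power sum has a closed form given by Faulhaber's formula
sum_{k=1}^{m} k^p = (1 / (p + 1)) * sum_{j=0}^{p} C(p + 1, j) B_j m^(p + 1 - j),
but for small m direct computation is fastest:
1 + 64 + 729 + 4096 + 15625 + 46656 + 117649 + 262144 + 531441 + 1000000 + 1771561 + 2985984 + 4826809 + 7529536 = 19092295.

19092295


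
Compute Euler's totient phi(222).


phi(n) counts integers in [1, n] coprime to n. Using the multiplicative formula phi(n) = n * prod_{p | n} (1 - 1/p):
222 = 2 * 3 * 37, so
phi(222) = 222 * (1 - 1/2) * (1 - 1/3) * (1 - 1/37) = 72.

72


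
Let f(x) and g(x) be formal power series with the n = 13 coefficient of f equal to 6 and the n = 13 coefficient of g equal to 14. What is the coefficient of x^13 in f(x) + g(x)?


Addition of formal power series is termwise.
The coefficient of x^13 in f + g = 6 + 14
= 20

20


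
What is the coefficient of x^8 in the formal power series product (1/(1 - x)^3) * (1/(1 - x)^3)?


Combine the factors: (1/(1 - x)^3) * (1/(1 - x)^3) = 1/(1 - x)^6.
Then use 1/(1 - x)^r = sum_{k>=0} C(k + r - 1, r - 1) x^k with r = 6 and k = 8:
C(13, 5) = 1287.

1287


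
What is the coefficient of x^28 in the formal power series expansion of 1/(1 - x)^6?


The negative binomial / multiset identity is
1/(1 - x)^r = sum_{k>=0} C(k + r - 1, r - 1) x^k.
Here r = 6 and k = 28, so the coefficient is
C(28 + 5, 5) = C(33, 5)
= 237336

237336


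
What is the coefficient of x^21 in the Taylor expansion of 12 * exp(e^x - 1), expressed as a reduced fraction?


exp(e^x - 1) = sum_{k>=0} Bell_k x^k / k!, where Bell_k is the k-th Bell number.
So the coefficient of x^21 is 12 * Bell_21 / 21!.
Computing: Bell_21 = 474869816156751 and 21! = 51090942171709440000, giving
12 * 474869816156751/51090942171709440000 = 158289938718917/1419192838103040000.

158289938718917/1419192838103040000


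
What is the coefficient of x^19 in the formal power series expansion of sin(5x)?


The Maclaurin series is sin(t) = sum_{k>=0} (-1)^k t^(2k+1) / (2k+1)!, so substituting t = 5x, only odd powers of x are nonzero, with coefficient of x^(2k+1) equal to (-1)^k 5^(2k+1) / (2k+1)!.
Write 19 = 2*9 + 1, giving the coefficient (-1)^9 * 5^19 / 19! = -19073486328125/121645100408832000 = -152587890625/973160803270656.

-152587890625/973160803270656


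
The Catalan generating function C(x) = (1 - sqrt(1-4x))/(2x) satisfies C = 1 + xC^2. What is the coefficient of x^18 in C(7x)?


Substituting x -> 7x scales the n-th coefficient by 7^n, so [x^18] C(7x) = 7^18 * C_18.
C_18 = C(2*18, 18)/(19) = 9075135300/19 = 477638700.
So 7^18 * 477638700 = 1628413597910449 * 477638700 = 777793353968269576776300.

777793353968269576776300


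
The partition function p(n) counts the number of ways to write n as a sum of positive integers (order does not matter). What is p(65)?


Using the generating function prod_{k>=1} 1/(1-x^k), we compute p(65).
By dynamic programming over parts 1 through 65:
p(65) = 2012558

2012558


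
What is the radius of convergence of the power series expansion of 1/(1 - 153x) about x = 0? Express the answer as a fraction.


Expanding 1/(1 - 153x) = sum_{k>=0} 153^k x^k, the series converges when |153x| < 1, i.e., |x| < 1/153.
So the radius of convergence is 1/153 = 1/153.

1/153


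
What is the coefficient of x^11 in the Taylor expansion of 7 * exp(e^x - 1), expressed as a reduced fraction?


exp(e^x - 1) = sum_{k>=0} Bell_k x^k / k!, where Bell_k is the k-th Bell number.
So the coefficient of x^11 is 7 * Bell_11 / 11!.
Computing: Bell_11 = 678570 and 11! = 39916800, giving
7 * 678570/39916800 = 22619/190080.

22619/190080


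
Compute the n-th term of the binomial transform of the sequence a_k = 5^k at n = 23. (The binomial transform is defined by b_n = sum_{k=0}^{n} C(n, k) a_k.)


With a_k = 5^k, b_n = sum_{k=0}^{n} C(n, k) 5^k = (1 + 5)^n by the binomial theorem.
For n = 23: (1 + 5)^23 = 6^23 = 789730223053602816.

789730223053602816


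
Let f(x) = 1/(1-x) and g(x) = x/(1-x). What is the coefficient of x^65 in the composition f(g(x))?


First simplify the composition: f(g(x)) = 1/(1 - x/(1-x)) = (1-x)/((1-x) - x) = (1-x)/(1-2x).
Now extract the coefficient. Write (1-x)/(1-2x) = 1/(1-2x) - x/(1-2x).
The coefficient of x^n in 1/(1-2x) is 2^n, and in x/(1-2x) is 2^(n-1) (for n >= 1).
So the coefficient of x^65 is 2^65 - 2^64 = 36893488147419103232 - 18446744073709551616 = 18446744073709551616.

18446744073709551616


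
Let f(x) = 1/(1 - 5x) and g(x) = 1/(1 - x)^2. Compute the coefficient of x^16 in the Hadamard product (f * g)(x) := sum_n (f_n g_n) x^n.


f has coefficients f_k = 5^k. For g = 1/(1 - x)^2 the coefficient is g_k = C(k + 1, 1) = k + 1. The Hadamard coefficient is (f * g)_k = 5^k * (k + 1).
For k = 16: 5^16 * 17 = 152587890625 * 17 = 2593994140625.

2593994140625


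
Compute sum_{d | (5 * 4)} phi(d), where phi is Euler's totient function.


First, 5 * 4 = 20. One classical identity is sum_{d | n} phi(d) = n (each k in [1, n] has a unique gcd with n, and among the k's with gcd(k, n) = n/d there are phi(d) of them). So the sum equals 20. We also verify directly:
Divisors of 20: 1, 2, 4, 5, 10, 20.
phi values: 1, 1, 2, 4, 4, 8.
Sum = 20.

20


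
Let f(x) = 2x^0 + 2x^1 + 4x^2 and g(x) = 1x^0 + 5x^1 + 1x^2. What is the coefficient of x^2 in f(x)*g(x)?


Cauchy product at x^2:
2*1 + 2*5 + 4*1
= 16

16


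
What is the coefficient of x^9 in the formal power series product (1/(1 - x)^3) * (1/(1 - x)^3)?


Combine the factors: (1/(1 - x)^3) * (1/(1 - x)^3) = 1/(1 - x)^6.
Then use 1/(1 - x)^r = sum_{k>=0} C(k + r - 1, r - 1) x^k with r = 6 and k = 9:
C(14, 5) = 2002.

2002


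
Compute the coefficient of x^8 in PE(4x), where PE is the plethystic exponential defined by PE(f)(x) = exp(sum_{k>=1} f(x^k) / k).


With f(x) = 4x, the exponent is sum_{k>=1} 4 x^k / k = 4 * (-ln(1 - x)). Exponentiating:
PE(4x) = exp(-4 ln(1 - x)) = 1/(1 - x)^4.
By the negative binomial expansion, [x^n] 1/(1 - x)^4 = C(n + 3, 3).
For n = 8: C(11, 3) = 165.

165


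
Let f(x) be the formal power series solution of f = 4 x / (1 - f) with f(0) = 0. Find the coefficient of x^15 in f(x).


Apply Lagrange inversion: f = 4 x * phi(f) with phi(t) = 1/(1 - t), so
[x^n] f = 4^n * (1/n) [t^(n-1)] phi(t)^n = 4^n * (1/n) [t^(n-1)] (1 - t)^(-n) = 4^n * (1/n) C(2n - 2, n - 1) = 4^n * C_{n-1}.
For n = 15: C_14 = C(28, 14) / 15 = 40116600/15 = 2674440.
With the 4^15 = 1073741824 factor, the coefficient is 1073741824 * 2674440 = 2871658083778560.

2871658083778560


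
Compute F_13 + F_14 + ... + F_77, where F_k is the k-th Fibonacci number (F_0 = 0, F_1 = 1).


Use the identity sum_{k=0}^{N} F_k = F_{N+2} - 1 (which follows from F_{k+2} - F_{k+1} = F_k). Then
sum_{k=13}^{77} F_k = (F_{79} - 1) - (F_{14} - 1) = F_{79} - F_{14}.
Computing: F_{79} = 14472334024676221, F_{14} = 377, so
Sum = 14472334024676221 - 377 = 14472334024675844.

14472334024675844


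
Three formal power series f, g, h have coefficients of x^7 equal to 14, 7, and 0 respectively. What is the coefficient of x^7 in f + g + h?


Series addition is componentwise:
14 + 7 + 0
= 21

21


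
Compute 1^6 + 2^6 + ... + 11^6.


This power sum has a closed form given by Faulhaber's formula
sum_{k=1}^{m} k^p = (1 / (p + 1)) * sum_{j=0}^{p} C(p + 1, j) B_j m^(p + 1 - j),
but for small m direct computation is fastest:
1 + 64 + 729 + 4096 + 15625 + 46656 + 117649 + 262144 + 531441 + 1000000 + 1771561 = 3749966.

3749966


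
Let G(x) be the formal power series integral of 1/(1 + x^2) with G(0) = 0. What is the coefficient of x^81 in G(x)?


1/(1 + x^2) = sum_{j>=0} (-1)^j x^(2j). Integrating termwise with G(0) = 0:
G(x) = sum_{j>=0} (-1)^j x^(2j+1) / (2j+1) = arctan(x).
Only odd powers are nonzero. For x^81 write 81 = 2*40 + 1, giving
(-1)^40 / 81 = 1/81 = 1/81.

1/81


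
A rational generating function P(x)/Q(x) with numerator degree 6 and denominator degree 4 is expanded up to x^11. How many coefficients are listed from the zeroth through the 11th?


Expanding up to x^11 gives the coefficients for x^0, x^1, ..., x^11.
That is 11 + 1 = 12 coefficients in total.

12


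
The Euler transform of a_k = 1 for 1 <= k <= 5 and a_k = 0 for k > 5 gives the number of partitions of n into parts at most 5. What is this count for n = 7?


Partitions of 7 into parts at most 5:
Using generating function (1-x)^(-1)(1-x^2)^(-1)...(1-x^5)^(-1),
the coefficient of x^7 = 13

13


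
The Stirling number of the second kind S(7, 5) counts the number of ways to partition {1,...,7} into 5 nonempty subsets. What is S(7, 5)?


Using the explicit formula S(n,k) = (1/k!) sum_{j=0}^{k} (-1)^(k-j) C(k,j) j^n:
S(7, 5) = 140
Equivalently, S(n,k) is n! times the coefficient of x^n in the EGF (e^x - 1)^k / k!.

140


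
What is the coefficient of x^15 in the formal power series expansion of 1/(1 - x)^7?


The negative binomial / multiset identity is
1/(1 - x)^r = sum_{k>=0} C(k + r - 1, r - 1) x^k.
Here r = 7 and k = 15, so the coefficient is
C(15 + 6, 6) = C(21, 6)
= 54264

54264


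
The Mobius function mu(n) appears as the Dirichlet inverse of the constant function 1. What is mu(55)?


55 = 5 * 11 (all distinct primes).
mu(55) = (-1)^2 = 1

1


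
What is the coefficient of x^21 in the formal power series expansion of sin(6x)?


The Maclaurin series is sin(t) = sum_{k>=0} (-1)^k t^(2k+1) / (2k+1)!, so substituting t = 6x, only odd powers of x are nonzero, with coefficient of x^(2k+1) equal to (-1)^k 6^(2k+1) / (2k+1)!.
Write 21 = 2*10 + 1, giving the coefficient (-1)^10 * 6^21 / 21! = 21936950640377856/51090942171709440000 = 4251528/9901766875.

4251528/9901766875


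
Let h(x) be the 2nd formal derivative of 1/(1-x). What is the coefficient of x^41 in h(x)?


Differentiating 2 times: d^2/dx^2 [1/(1-x)] = 2!/(1-x)^3.
The expansion 1/(1-x)^3 = sum_{k>=0} C(k+2, 2) x^k, so the coefficient of x^n in 2!/(1-x)^3 is 2! * C(n+2, 2).
For n = 41: 2 * C(43, 2) = 2 * 903 = 1806

1806


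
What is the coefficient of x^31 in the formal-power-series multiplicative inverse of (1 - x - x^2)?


Let the inverse be f(x) = sum_{k>=0} a_k x^k. From f(x) * (1 - x - x^2) = 1 and matching coefficients:
 x^0: a_0 = 1.
 x^1: a_1 - a_0 = 0, so a_1 = 1.
 x^k (k >= 2): a_k - a_{k-1} - a_{k-2} = 0, i.e. a_k = a_{k-1} + a_{k-2}.
This is the Fibonacci-type recurrence shifted so that a_0 = a_1 = 1.
Iterating: a_0=1, a_1=1, a_2=2, a_3=3, a_4=5, a_5=8, a_6=13, a_7=21, a_8=34, a_9=55, ...
a_31 = 2178309.

2178309


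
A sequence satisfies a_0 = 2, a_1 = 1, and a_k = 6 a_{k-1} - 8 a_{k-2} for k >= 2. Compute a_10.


The characteristic equation is t^2 - 6 t + 8 = 0, with roots r_1 = 4 and r_2 = 2 (so c_1 = r_1 + r_2, c_2 = -r_1 r_2 as required).
One can use the closed form a_n = A r_1^n + B r_2^n, but direct iteration is more reliable:
a_0 = 2, a_1 = 1, a_2 = -10, a_3 = -68, a_4 = -328, a_5 = -1424, a_6 = -5920, a_7 = -24128, a_8 = -97408, a_9 = -391424, a_10 = -1569280.
So a_10 = -1569280.

-1569280


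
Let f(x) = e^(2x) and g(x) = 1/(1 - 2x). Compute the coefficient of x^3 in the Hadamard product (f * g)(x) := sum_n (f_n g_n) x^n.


Expanding: f_k = 2^k/k! (from e^(2x)) and g_k = 2^k (from 1/(1 - 2x)). So the Hadamard coefficient (f * g)_k = 2^k 2^k / k! = (4)^k / k!.
For k = 3: 4^3/3! = 64/6 = 32/3.

32/3


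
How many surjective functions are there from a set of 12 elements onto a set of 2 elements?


By inclusion-exclusion on which target elements are missed, the number of surjections from an n-set onto a k-set is
surj(n, k) = sum_{j=0}^{k} (-1)^j C(k, j) (k - j)^n.
Equivalently surj(n, k) = k! * S(n, k), where S(n, k) is the Stirling number of the second kind.
For n = 12, k = 2:
S(12, 2) = 2047, so
surj = 2! * 2047 = 2 * 2047 = 4094.

4094


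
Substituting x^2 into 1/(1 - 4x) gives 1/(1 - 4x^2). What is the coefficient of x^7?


Since 1/(1 - 4x^2) only has even powers of x,
the coefficient of x^7 (odd) is 0.

0


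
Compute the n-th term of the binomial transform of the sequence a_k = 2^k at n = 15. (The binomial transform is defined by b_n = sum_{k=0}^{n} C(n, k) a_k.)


With a_k = 2^k, b_n = sum_{k=0}^{n} C(n, k) 2^k = (1 + 2)^n by the binomial theorem.
For n = 15: (1 + 2)^15 = 3^15 = 14348907.

14348907


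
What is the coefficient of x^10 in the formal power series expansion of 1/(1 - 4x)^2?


The general identity 1/(1 - c x)^r = sum_{k>=0} c^k C(k + r - 1, r - 1) x^k follows by substituting y = c x into 1/(1 - y)^r = sum_{k>=0} C(k + r - 1, r - 1) y^k.
For c = 4, r = 2, k = 10:
4^10 * C(11, 1) = 1048576 * 11 = 11534336.

11534336


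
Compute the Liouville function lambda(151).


The Liouville function is lambda(k) = (-1)^Omega(k), where Omega(k) counts the prime factors of k with multiplicity.
Factoring: 151 = 151, so Omega(151) = 1.
lambda(151) = (-1)^1 = -1.

-1


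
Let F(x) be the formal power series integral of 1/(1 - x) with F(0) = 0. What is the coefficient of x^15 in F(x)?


1/(1 - x) = sum_{k>=0} x^k. Integrating termwise and using F(0) = 0 gives
F(x) = sum_{k>=0} x^(k+1) / (k+1) = sum_{m>=1} x^m / m = -ln(1 - x).
So the coefficient of x^15 is 1/15 = 1/15.

1/15


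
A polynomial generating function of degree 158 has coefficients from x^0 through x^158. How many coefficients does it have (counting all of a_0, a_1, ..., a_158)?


A polynomial of degree 158 takes the form a_0 + a_1 x + ... + a_158 x^158.
The number of coefficients is 158 + 1 = 159.

159


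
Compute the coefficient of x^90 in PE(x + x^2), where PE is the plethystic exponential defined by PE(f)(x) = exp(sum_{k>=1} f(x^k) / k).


With f(x) = x + x^2, the exponent is sum_{k>=1} (x^k + x^(2k)) / k = -ln(1 - x) - ln(1 - x^2). Exponentiating:
PE(x + x^2) = 1 / ((1 - x)(1 - x^2)).
This is the generating function for partitions of n into parts of size 1 or 2. The number of 2's can be any j in 0..45, and the rest are 1's, so
[x^90] = floor(90/2) + 1 = 46.

46


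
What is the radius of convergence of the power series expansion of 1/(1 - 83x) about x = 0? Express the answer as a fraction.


Expanding 1/(1 - 83x) = sum_{k>=0} 83^k x^k, the series converges when |83x| < 1, i.e., |x| < 1/83.
So the radius of convergence is 1/83 = 1/83.

1/83


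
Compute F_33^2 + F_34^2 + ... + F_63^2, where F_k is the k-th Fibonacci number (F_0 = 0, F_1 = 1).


There is a standard identity sum_{k=0}^{N} F_k^2 = F_N * F_{N+1} (proved inductively from the telescoping relation F_k^2 = F_k F_{k+1} - F_{k-1} F_k). Then
sum_{k=33}^{63} F_k^2 = F_63 F_64 - F_32 F_33.
Computing: F_63 = 6557470319842, F_64 = 10610209857723, F_32 = 2178309, F_33 = 3524578.
Sum = 6557470319842 * 10610209857723 - 2178309 * 3524578 = 69576136229305904503861164.

69576136229305904503861164


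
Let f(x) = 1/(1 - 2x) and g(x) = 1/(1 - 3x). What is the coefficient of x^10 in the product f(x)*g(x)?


The coefficient of x^n in f*g is the Cauchy product: sum_{k=0}^{n} a^k * b^(n-k).
With a=2, b=3, n=10:
sum_{k=0}^{10} 2^k * 3^(10-k)
= 175099

175099


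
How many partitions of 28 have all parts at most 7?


Using the generating function (1-x)^(-1)(1-x^2)^(-1)...(1-x^7)^(-1),
the coefficient of x^28 counts these restricted partitions.
Result = 1367

1367


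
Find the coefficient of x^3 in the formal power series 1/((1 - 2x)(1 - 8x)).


By partial fractions or Cauchy convolution:
The coefficient equals sum_{k=0}^{3} 2^k * 8^(3-k).
= 680

680


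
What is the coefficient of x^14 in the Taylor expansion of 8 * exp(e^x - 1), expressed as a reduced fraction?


exp(e^x - 1) = sum_{k>=0} Bell_k x^k / k!, where Bell_k is the k-th Bell number.
So the coefficient of x^14 is 8 * Bell_14 / 14!.
Computing: Bell_14 = 190899322 and 14! = 87178291200, giving
8 * 190899322/87178291200 = 95449661/5448643200.

95449661/5448643200


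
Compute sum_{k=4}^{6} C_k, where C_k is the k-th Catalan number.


C_4 through C_6: 14, 42, 132
Sum = 14 + 42 + 132
= 188

188


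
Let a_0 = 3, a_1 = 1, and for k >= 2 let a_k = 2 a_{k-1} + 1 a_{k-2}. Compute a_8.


Iterating the recurrence forward:
a_0 = 3
a_1 = 1
a_2 = 2*1 + 1*3 = 5
a_3 = 2*5 + 1*1 = 11
a_4 = 2*11 + 1*5 = 27
a_5 = 2*27 + 1*11 = 65
a_6 = 2*65 + 1*27 = 157
a_7 = 2*157 + 1*65 = 379
a_8 = 2*379 + 1*157 = 915
So a_8 = 915.

915


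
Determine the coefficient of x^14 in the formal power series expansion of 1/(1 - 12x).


The geometric series identity gives 1/(1 - c x) = sum_{k>=0} c^k x^k, so the coefficient of x^k is c^k.
Here c = 12 and k = 14.
Computing: 12^14 = 1283918464548864

1283918464548864


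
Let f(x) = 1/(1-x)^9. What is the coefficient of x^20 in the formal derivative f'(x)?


Differentiate: d/dx [ 1/(1-x)^r ] = r / (1-x)^(r+1).
Here r = 9, so f'(x) = 9 / (1-x)^10.
The expansion of 1/(1-x)^(r+1) has coefficient of x^n equal to C(n+r, r).
So the coefficient of x^20 in f'(x) is
9 * C(29, 9) = 9 * 10015005 = 90135045

90135045


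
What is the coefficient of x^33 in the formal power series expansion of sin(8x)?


The Maclaurin series is sin(t) = sum_{k>=0} (-1)^k t^(2k+1) / (2k+1)!, so substituting t = 8x, only odd powers of x are nonzero, with coefficient of x^(2k+1) equal to (-1)^k 8^(2k+1) / (2k+1)!.
Write 33 = 2*16 + 1, giving the coefficient (-1)^16 * 8^33 / 33! = 633825300114114700748351602688/8683317618811886495518194401280000000 = 295147905179352825856/4043484860477916195764296875.

295147905179352825856/4043484860477916195764296875


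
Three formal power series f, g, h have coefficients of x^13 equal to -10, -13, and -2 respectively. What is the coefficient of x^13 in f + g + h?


Series addition is componentwise:
-10 + -13 + -2
= -25

-25


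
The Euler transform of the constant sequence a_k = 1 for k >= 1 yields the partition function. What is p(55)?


The Euler transform converts the sequence a_k = 1 into the number of integer partitions.
Using the recurrence or dynamic programming:
p(55) = 451276

451276


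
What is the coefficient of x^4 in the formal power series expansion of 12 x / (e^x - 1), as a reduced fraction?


The exponential generating function for Bernoulli numbers is
x / (e^x - 1) = sum_{k>=0} B_k x^k / k!.
So the coefficient of x^4 in 12 x / (e^x - 1) is 12 B_4 / 4!.
Computing: B_4 = -1/30, 4! = 24, giving
12 * -1/30 / 24 = -1/60.

-1/60


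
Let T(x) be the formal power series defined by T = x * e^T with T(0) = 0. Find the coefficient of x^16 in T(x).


Apply the Lagrange inversion formula: if T = x * phi(T) with phi(t) = e^t, then
[x^n] T = (1/n) [t^(n-1)] phi(t)^n = (1/n) [t^(n-1)] e^(n t) = (1/n) * n^(n-1) / (n-1)! = n^(n-1) / n!.
When c = 1 this is the Cayley count of rooted labeled trees on n vertices, divided by n!.
For n = 16: 16^15 / 16! = 1152921504606846976/20922789888000 = 35184372088832/638512875.

35184372088832/638512875


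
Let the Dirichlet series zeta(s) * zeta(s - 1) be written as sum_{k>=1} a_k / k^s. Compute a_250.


Convolution gives a_k = sum_{d | k} d * 1 = sum_{d | k} d = sigma(k), the sum of positive divisors of k.
For k = 250, the divisors are 1, 2, 5, 10, 25, 50, 125, 250, so
sigma(250) = 1 + 2 + 5 + 10 + 25 + 50 + 125 + 250 = 468.

468


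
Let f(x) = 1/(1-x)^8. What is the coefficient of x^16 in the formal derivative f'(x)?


Differentiate: d/dx [ 1/(1-x)^r ] = r / (1-x)^(r+1).
Here r = 8, so f'(x) = 8 / (1-x)^9.
The expansion of 1/(1-x)^(r+1) has coefficient of x^n equal to C(n+r, r).
So the coefficient of x^16 in f'(x) is
8 * C(24, 8) = 8 * 735471 = 5883768

5883768


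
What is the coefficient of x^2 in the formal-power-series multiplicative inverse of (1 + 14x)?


The inverse is 1/(1 + 14x). Apply the geometric identity 1/(1 - y) = sum_{k>=0} y^k with y = -14x:
1/(1 + 14x) = sum_{k>=0} (-14)^k x^k.
So the coefficient of x^2 is (-14)^2 = 196.

196


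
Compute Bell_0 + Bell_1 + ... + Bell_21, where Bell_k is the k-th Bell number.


Recall Bell_k counts set partitions of a k-set (with Bell_0 = 1 by convention).
Bell_0 through Bell_21: 1, 1, 2, 5, 15, 52, 203, 877, 4140, 21147, 115975, 678570, 4213597, 27644437, 190899322, 1382958545, 10480142147, 82864869804, 682076806159, 5832742205057, 51724158235372, 474869816156751
Sum = 1 + 1 + 2 + 5 + 15 + 52 + 203 + 877 + 4140 + 21147 + 115975 + 678570 + 4213597 + 27644437 + 190899322 + 1382958545 + 10480142147 + 82864869804 + 682076806159 + 5832742205057 + 51724158235372 + 474869816156751 = 533203744952179.

533203744952179


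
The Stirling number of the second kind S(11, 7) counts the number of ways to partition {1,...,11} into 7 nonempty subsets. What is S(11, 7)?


Using the explicit formula S(n,k) = (1/k!) sum_{j=0}^{k} (-1)^(k-j) C(k,j) j^n:
S(11, 7) = 63987
Equivalently, S(n,k) is n! times the coefficient of x^n in the EGF (e^x - 1)^k / k!.

63987


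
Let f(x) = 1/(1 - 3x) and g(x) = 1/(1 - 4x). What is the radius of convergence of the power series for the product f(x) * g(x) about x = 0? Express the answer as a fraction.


The radius of 1/(1 - 3x) is 1/3 (nearest singularity at x = 1/3), and the radius of 1/(1 - 4x) is 1/4.
The product f(x)*g(x) = 1/((1 - 3x)(1 - 4x)) has singularities at both 1/3 and 1/4, so its radius of convergence is the distance to the nearest one:
min(1/3, 1/4) = 1/4.

1/4


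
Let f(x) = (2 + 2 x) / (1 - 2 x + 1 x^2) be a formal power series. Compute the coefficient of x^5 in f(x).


Write f(x) = sum_{k>=0} a_k x^k. Multiplying both sides by 1 - 2 x + 1 x^2 gives
(1 - 2 x + 1 x^2) sum_{k>=0} a_k x^k = 2 + 2 x.
Matching coefficients:
 x^0: a_0 = 2
 x^1: a_1 - 2 a_0 = 2  =>  a_1 = 2*2 + 2 = 6
 x^k (k >= 2): a_k = 2 a_{k-1} - 1 a_{k-2}.
Iterating: a_2 = 10, a_3 = 14, a_4 = 18, a_5 = 22.
So the coefficient of x^5 is 22.

22


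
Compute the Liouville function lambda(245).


The Liouville function is lambda(k) = (-1)^Omega(k), where Omega(k) counts the prime factors of k with multiplicity.
Factoring: 245 = 5 * 7 * 7, so Omega(245) = 3.
lambda(245) = (-1)^3 = -1.

-1


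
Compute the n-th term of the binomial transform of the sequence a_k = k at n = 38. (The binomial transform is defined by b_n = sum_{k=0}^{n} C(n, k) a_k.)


With a_k = k, b_n = sum_{k=0}^{n} C(n, k) k. Using k * C(n, k) = n * C(n-1, k-1) gives b_n = n * sum_{k>=1} C(n-1, k-1) = n * 2^(n-1).
For n = 38: 38 * 2^37 = 38 * 137438953472 = 5222680231936.

5222680231936


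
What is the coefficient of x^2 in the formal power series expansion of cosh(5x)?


The Maclaurin series is cosh(t) = sum_{m>=0} t^(2m) / (2m)!, so substituting t = 5x, only even powers of x are nonzero, with coefficient of x^(2m) equal to 5^(2m) / (2m)!.
For x^2 the coefficient is 5^2/2! = 25/2 = 25/2.

25/2


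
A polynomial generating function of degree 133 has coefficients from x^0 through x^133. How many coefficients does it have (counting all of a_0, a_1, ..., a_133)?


A polynomial of degree 133 takes the form a_0 + a_1 x + ... + a_133 x^133.
The number of coefficients is 133 + 1 = 134.

134


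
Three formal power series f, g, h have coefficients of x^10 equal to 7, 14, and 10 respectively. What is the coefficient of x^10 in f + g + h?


Series addition is componentwise:
7 + 14 + 10
= 31

31


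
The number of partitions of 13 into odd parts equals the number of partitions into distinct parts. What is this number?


Computing partitions of 13 into odd parts (1, 3, 5, ...):
Using the generating function prod_{k>=0} 1/(1-x^(2k+1)),
the count is 18

18


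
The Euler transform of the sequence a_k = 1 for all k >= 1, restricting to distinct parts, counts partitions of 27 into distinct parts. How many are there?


Partitions of 27 into distinct parts can be computed via generating function.
Product (1+x)(1+x^2)(1+x^3)...
The coefficient of x^27 = 192

192


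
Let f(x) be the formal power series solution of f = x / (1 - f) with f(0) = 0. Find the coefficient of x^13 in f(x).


Apply Lagrange inversion: f = x * phi(f) with phi(t) = 1/(1 - t), so
[x^n] f = (1/n) [t^(n-1)] phi(t)^n = (1/n) [t^(n-1)] (1 - t)^(-n) = (1/n) C(2n - 2, n - 1) = C_{n-1}.
For n = 13: C_12 = C(24, 12) / 13 = 2704156/13 = 208012 = 208012.

208012


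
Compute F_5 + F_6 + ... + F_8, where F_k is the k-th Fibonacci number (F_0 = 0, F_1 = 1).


Use the identity sum_{k=0}^{N} F_k = F_{N+2} - 1 (which follows from F_{k+2} - F_{k+1} = F_k). Then
sum_{k=5}^{8} F_k = (F_{10} - 1) - (F_{6} - 1) = F_{10} - F_{6}.
Computing: F_{10} = 55, F_{6} = 8, so
Sum = 55 - 8 = 47.

47


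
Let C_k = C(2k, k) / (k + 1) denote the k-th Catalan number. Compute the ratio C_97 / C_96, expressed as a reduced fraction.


Using C_k = (2k)! / (k! (k+1)!), the ratio C_{k+1}/C_k simplifies to
C_{k+1}/C_k = [(2k+2)! / ((k+1)! (k+2)!)] * [k! (k+1)! / (2k)!]
 = (2k+2)(2k+1) / ((k+1)(k+2)) = 2(2k+1) / (k+2).
For k = 96: 2(2*96 + 1) / (96 + 2) = 386/98 = 193/49.

193/49


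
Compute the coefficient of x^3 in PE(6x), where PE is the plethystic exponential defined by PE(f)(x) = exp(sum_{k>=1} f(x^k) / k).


With f(x) = 6x, the exponent is sum_{k>=1} 6 x^k / k = 6 * (-ln(1 - x)). Exponentiating:
PE(6x) = exp(-6 ln(1 - x)) = 1/(1 - x)^6.
By the negative binomial expansion, [x^n] 1/(1 - x)^6 = C(n + 5, 5).
For n = 3: C(8, 5) = 56.

56


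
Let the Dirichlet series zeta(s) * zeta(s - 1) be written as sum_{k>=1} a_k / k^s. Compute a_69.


Convolution gives a_k = sum_{d | k} d * 1 = sum_{d | k} d = sigma(k), the sum of positive divisors of k.
For k = 69, the divisors are 1, 3, 23, 69, so
sigma(69) = 1 + 3 + 23 + 69 = 96.

96


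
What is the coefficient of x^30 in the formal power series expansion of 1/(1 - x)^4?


The negative binomial / multiset identity is
1/(1 - x)^r = sum_{k>=0} C(k + r - 1, r - 1) x^k.
Here r = 4 and k = 30, so the coefficient is
C(30 + 3, 3) = C(33, 3)
= 5456

5456


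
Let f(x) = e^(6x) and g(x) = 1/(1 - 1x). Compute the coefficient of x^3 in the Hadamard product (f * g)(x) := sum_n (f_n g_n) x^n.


Expanding: f_k = 6^k/k! (from e^(6x)) and g_k = 1^k (from 1/(1 - 1x)). So the Hadamard coefficient (f * g)_k = 6^k 1^k / k! = (6)^k / k!.
For k = 3: 6^3/3! = 216/6 = 36.

36


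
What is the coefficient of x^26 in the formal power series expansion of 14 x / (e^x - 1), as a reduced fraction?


The exponential generating function for Bernoulli numbers is
x / (e^x - 1) = sum_{k>=0} B_k x^k / k!.
So the coefficient of x^26 in 14 x / (e^x - 1) is 14 B_26 / 26!.
Computing: B_26 = 8553103/6, 26! = 403291461126605635584000000, giving
14 * 8553103/6 / 403291461126605635584000000 = 657931/13295322894283702272000000.

657931/13295322894283702272000000


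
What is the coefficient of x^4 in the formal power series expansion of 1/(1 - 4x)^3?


The general identity 1/(1 - c x)^r = sum_{k>=0} c^k C(k + r - 1, r - 1) x^k follows by substituting y = c x into 1/(1 - y)^r = sum_{k>=0} C(k + r - 1, r - 1) y^k.
For c = 4, r = 3, k = 4:
4^4 * C(6, 2) = 256 * 15 = 3840.

3840


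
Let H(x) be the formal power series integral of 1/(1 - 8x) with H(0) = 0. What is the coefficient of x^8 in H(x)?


1/(1 - 8x) = sum_{k>=0} 8^k x^k. Integrating termwise with H(0) = 0:
H(x) = sum_{k>=0} 8^k x^(k+1) / (k+1) = sum_{m>=1} 8^(m-1) x^m / m.
For m = 8: 8^7/8 = 2097152/8 = 262144.

262144


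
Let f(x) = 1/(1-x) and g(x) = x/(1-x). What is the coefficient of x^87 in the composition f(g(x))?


First simplify the composition: f(g(x)) = 1/(1 - x/(1-x)) = (1-x)/((1-x) - x) = (1-x)/(1-2x).
Now extract the coefficient. Write (1-x)/(1-2x) = 1/(1-2x) - x/(1-2x).
The coefficient of x^n in 1/(1-2x) is 2^n, and in x/(1-2x) is 2^(n-1) (for n >= 1).
So the coefficient of x^87 is 2^87 - 2^86 = 154742504910672534362390528 - 77371252455336267181195264 = 77371252455336267181195264.

77371252455336267181195264


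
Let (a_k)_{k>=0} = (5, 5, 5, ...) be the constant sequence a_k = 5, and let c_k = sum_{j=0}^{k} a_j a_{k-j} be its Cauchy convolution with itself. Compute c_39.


Since a_j = 5 for all j >= 0, the convolution sum becomes
c_k = sum_{j=0}^{k} 5 * 5 = 25 * (k + 1).
Equivalently, the generating function of (a_k) is 5/(1 - x) and its square is 25/(1 - x)^2 = sum_{k>=0} 25(k + 1) x^k.
For k = 39: 25 * 40 = 1000.

1000


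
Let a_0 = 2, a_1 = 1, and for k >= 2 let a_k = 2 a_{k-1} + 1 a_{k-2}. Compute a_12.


Iterating the recurrence forward:
a_0 = 2
a_1 = 1
a_2 = 2*1 + 1*2 = 4
a_3 = 2*4 + 1*1 = 9
a_4 = 2*9 + 1*4 = 22
a_5 = 2*22 + 1*9 = 53
a_6 = 2*53 + 1*22 = 128
a_7 = 2*128 + 1*53 = 309
a_8 = 2*309 + 1*128 = 746
a_9 = 2*746 + 1*309 = 1801
a_10 = 2*1801 + 1*746 = 4348
a_11 = 2*4348 + 1*1801 = 10497
a_12 = 2*10497 + 1*4348 = 25342
So a_12 = 25342.

25342


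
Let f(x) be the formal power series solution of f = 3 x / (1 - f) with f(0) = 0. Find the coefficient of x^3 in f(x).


Apply Lagrange inversion: f = 3 x * phi(f) with phi(t) = 1/(1 - t), so
[x^n] f = 3^n * (1/n) [t^(n-1)] phi(t)^n = 3^n * (1/n) [t^(n-1)] (1 - t)^(-n) = 3^n * (1/n) C(2n - 2, n - 1) = 3^n * C_{n-1}.
For n = 3: C_2 = C(4, 2) / 3 = 6/3 = 2.
With the 3^3 = 27 factor, the coefficient is 27 * 2 = 54.

54


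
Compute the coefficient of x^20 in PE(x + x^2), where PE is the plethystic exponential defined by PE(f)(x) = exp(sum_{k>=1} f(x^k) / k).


With f(x) = x + x^2, the exponent is sum_{k>=1} (x^k + x^(2k)) / k = -ln(1 - x) - ln(1 - x^2). Exponentiating:
PE(x + x^2) = 1 / ((1 - x)(1 - x^2)).
This is the generating function for partitions of n into parts of size 1 or 2. The number of 2's can be any j in 0..10, and the rest are 1's, so
[x^20] = floor(20/2) + 1 = 11.

11


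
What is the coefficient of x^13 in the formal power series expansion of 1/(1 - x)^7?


The expansion 1/(1 - x)^r = sum_{k>=0} C(k + r - 1, r - 1) x^k follows from the multiset / negative-binomial theorem (or from repeated differentiation of the geometric series).
For r = 7 and k = 13:
C(19, 6) = 121645100408832000 / (720 * 6227020800) = 27132.

27132


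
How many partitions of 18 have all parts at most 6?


Using the generating function (1-x)^(-1)(1-x^2)^(-1)...(1-x^6)^(-1),
the coefficient of x^18 counts these restricted partitions.
Result = 199

199


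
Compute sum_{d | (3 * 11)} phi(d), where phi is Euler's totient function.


First, 3 * 11 = 33. One classical identity is sum_{d | n} phi(d) = n (each k in [1, n] has a unique gcd with n, and among the k's with gcd(k, n) = n/d there are phi(d) of them). So the sum equals 33. We also verify directly:
Divisors of 33: 1, 3, 11, 33.
phi values: 1, 2, 10, 20.
Sum = 33.

33


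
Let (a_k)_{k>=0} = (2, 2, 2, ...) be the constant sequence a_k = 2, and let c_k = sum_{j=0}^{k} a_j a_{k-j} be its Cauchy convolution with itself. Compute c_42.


Since a_j = 2 for all j >= 0, the convolution sum becomes
c_k = sum_{j=0}^{k} 2 * 2 = 4 * (k + 1).
Equivalently, the generating function of (a_k) is 2/(1 - x) and its square is 4/(1 - x)^2 = sum_{k>=0} 4(k + 1) x^k.
For k = 42: 4 * 43 = 172.

172


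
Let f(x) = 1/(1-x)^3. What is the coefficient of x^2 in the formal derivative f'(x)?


Differentiate: d/dx [ 1/(1-x)^r ] = r / (1-x)^(r+1).
Here r = 3, so f'(x) = 3 / (1-x)^4.
The expansion of 1/(1-x)^(r+1) has coefficient of x^n equal to C(n+r, r).
So the coefficient of x^2 in f'(x) is
3 * C(5, 3) = 3 * 10 = 30

30


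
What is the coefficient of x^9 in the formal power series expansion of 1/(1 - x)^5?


The negative binomial / multiset identity is
1/(1 - x)^r = sum_{k>=0} C(k + r - 1, r - 1) x^k.
Here r = 5 and k = 9, so the coefficient is
C(9 + 4, 4) = C(13, 4)
= 715

715


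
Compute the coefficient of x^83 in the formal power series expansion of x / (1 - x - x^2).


Let f(x) = sum_{k>=0} a_k x^k. Multiplying f(x) * (1 - x - x^2) = x and matching coefficients gives a_0 = 0, a_1 = 1, and a_k = a_{k-1} + a_{k-2} for k >= 2. These are the Fibonacci numbers F_k.
Iterating from F_0 = 0, F_1 = 1:
F_0=0, F_1=1, F_2=1, F_3=2, F_4=3, F_5=5, F_6=8, F_7=13, F_8=21, F_9=34, ...
F_83 = 99194853094755497.

99194853094755497


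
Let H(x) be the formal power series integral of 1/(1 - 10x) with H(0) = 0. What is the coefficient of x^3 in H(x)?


1/(1 - 10x) = sum_{k>=0} 10^k x^k. Integrating termwise with H(0) = 0:
H(x) = sum_{k>=0} 10^k x^(k+1) / (k+1) = sum_{m>=1} 10^(m-1) x^m / m.
For m = 3: 10^2/3 = 100/3 = 100/3.

100/3


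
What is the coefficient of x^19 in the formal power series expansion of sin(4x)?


The Maclaurin series is sin(t) = sum_{k>=0} (-1)^k t^(2k+1) / (2k+1)!, so substituting t = 4x, only odd powers of x are nonzero, with coefficient of x^(2k+1) equal to (-1)^k 4^(2k+1) / (2k+1)!.
Write 19 = 2*9 + 1, giving the coefficient (-1)^9 * 4^19 / 19! = -274877906944/121645100408832000 = -4194304/1856156927625.

-4194304/1856156927625


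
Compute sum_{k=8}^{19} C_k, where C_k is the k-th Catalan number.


C_8 through C_19: 1430, 4862, 16796, 58786, 208012, 742900, 2674440, 9694845, 35357670, 129644790, 477638700, 1767263190
Sum = 1430 + 4862 + 16796 + 58786 + 208012 + 742900 + 2674440 + 9694845 + 35357670 + 129644790 + 477638700 + 1767263190
= 2423306421

2423306421


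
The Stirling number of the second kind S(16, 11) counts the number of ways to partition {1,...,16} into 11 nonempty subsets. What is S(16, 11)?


Using the explicit formula S(n,k) = (1/k!) sum_{j=0}^{k} (-1)^(k-j) C(k,j) j^n:
S(16, 11) = 28936908
Equivalently, S(n,k) is n! times the coefficient of x^n in the EGF (e^x - 1)^k / k!.

28936908


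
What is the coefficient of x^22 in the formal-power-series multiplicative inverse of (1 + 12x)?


The inverse is 1/(1 + 12x). Apply the geometric identity 1/(1 - y) = sum_{k>=0} y^k with y = -12x:
1/(1 + 12x) = sum_{k>=0} (-12)^k x^k.
So the coefficient of x^22 is (-12)^22 = 552061438912436417593344.

552061438912436417593344


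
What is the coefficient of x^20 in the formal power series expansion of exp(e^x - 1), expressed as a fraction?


exp(e^x - 1) is the exponential generating function for the Bell numbers Bell_k: exp(e^x - 1) = sum_{k>=0} Bell_k x^k / k!.
So the coefficient of x^20 in exp(e^x - 1) is Bell_20 / 20!.
Computing: Bell_20 = 51724158235372 and 20! = 2432902008176640000, giving
51724158235372/2432902008176640000 = 263898766507/12412765347840000.

263898766507/12412765347840000
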